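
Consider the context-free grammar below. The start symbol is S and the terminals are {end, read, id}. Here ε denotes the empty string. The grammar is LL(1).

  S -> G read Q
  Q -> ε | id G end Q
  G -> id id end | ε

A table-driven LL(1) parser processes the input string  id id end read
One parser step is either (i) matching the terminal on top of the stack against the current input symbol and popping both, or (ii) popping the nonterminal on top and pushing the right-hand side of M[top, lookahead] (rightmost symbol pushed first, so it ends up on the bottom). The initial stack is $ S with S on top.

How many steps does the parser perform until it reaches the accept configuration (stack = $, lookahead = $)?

     Stack               Input             Action
  1  $ S                 id id end read $  expand S -> G read Q
  2  $ Q read G          id id end read $  expand G -> id id end
  3  $ Q read end id id  id id end read $  match id
  4  $ Q read end id     id end read $     match id
  5  $ Q read end        end read $        match end
  6  $ Q read            read $            match read
  7  $ Q                 $                 expand Q -> ε
Accept reached after 7 steps.

7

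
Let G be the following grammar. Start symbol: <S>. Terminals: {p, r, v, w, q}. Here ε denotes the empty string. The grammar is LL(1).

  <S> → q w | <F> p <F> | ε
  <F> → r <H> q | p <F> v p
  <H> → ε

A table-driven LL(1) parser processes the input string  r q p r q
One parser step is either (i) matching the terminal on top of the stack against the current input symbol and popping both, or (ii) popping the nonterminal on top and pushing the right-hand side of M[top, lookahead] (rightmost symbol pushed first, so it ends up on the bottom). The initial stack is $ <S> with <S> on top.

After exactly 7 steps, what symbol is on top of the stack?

step 1: stack=$ <S>  input=r q p r q $  — expand <S> → <F> p <F>
step 2: stack=$ <F> p <F>  input=r q p r q $  — expand <F> → r <H> q
step 3: stack=$ <F> p q <H> r  input=r q p r q $  — match r
step 4: stack=$ <F> p q <H>  input=q p r q $  — expand <H> → ε
step 5: stack=$ <F> p q  input=q p r q $  — match q
step 6: stack=$ <F> p  input=p r q $  — match p
step 7: stack=$ <F>  input=r q $  — expand <F> → r <H> q
Stack after step 7: $ q <H> r (top = r).

r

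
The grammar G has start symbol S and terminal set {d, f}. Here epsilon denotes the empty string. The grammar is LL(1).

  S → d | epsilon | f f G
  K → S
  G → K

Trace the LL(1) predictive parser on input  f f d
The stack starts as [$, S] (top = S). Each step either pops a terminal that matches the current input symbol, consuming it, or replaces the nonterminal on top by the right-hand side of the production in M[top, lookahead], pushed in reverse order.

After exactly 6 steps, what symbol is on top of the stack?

step 1: stack=$ S  input=f f d $  — expand S → f f G
step 2: stack=$ G f f  input=f f d $  — match f
step 3: stack=$ G f  input=f d $  — match f
step 4: stack=$ G  input=d $  — expand G → K
step 5: stack=$ K  input=d $  — expand K → S
step 6: stack=$ S  input=d $  — expand S → d
Stack after step 6: $ d (top = d).

d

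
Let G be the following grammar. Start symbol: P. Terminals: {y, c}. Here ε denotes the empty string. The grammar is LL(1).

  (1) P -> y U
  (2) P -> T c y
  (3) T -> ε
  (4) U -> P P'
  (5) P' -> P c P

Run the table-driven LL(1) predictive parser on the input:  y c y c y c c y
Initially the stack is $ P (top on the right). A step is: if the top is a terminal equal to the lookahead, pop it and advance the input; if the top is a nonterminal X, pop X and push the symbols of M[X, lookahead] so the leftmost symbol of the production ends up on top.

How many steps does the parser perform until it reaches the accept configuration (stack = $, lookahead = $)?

      Stack        Input              Action
   1  $ P          y c y c y c c y $  expand P -> y U
   2  $ U y        y c y c y c c y $  match y
   3  $ U          c y c y c c y $    expand U -> P P'
   4  $ P' P       c y c y c c y $    expand P -> T c y
   5  $ P' y c T   c y c y c c y $    expand T -> ε
   6  $ P' y c     c y c y c c y $    match c
   7  $ P' y       y c y c c y $      match y
   8  $ P'         c y c c y $        expand P' -> P c P
   9  $ P c P      c y c c y $        expand P -> T c y
  10  $ P c y c T  c y c c y $        expand T -> ε
  11  $ P c y c    c y c c y $        match c
  12  $ P c y      y c c y $          match y
  13  $ P c        c c y $            match c
  14  $ P          c y $              expand P -> T c y
  15  $ y c T      c y $              expand T -> ε
  16  $ y c        c y $              match c
  17  $ y          y $                match y
Accept reached after 17 steps.

17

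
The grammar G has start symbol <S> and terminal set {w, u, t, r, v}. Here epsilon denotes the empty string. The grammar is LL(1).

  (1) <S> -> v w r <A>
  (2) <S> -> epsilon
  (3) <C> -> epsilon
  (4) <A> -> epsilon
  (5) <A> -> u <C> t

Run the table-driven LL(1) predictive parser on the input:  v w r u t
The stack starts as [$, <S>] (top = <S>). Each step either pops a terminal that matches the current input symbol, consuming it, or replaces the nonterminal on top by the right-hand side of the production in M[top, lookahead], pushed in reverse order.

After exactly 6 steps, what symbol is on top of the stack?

step 1: stack=$ <S>  input=v w r u t $  — expand <S> -> v w r <A>
step 2: stack=$ <A> r w v  input=v w r u t $  — match v
step 3: stack=$ <A> r w  input=w r u t $  — match w
step 4: stack=$ <A> r  input=r u t $  — match r
step 5: stack=$ <A>  input=u t $  — expand <A> -> u <C> t
step 6: stack=$ t <C> u  input=u t $  — match u
Stack after step 6: $ t <C> (top = <C>).

<C>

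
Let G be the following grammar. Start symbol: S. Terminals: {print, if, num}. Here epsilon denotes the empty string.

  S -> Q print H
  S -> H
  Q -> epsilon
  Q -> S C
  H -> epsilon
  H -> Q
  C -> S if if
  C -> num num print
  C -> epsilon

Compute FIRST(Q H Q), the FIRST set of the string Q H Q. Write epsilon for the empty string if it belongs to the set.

{epsilon, if, num, print}

FIRST(S) = {epsilon, if, num, print}  (via Q print H, H)
FIRST(C) = {epsilon, if, num, print}  (via S if if)
FIRST(Q) = {epsilon, if, num, print}  (via S C)
FIRST(H) = {epsilon, if, num, print}  (via Q)
FIRST(Q H Q): take FIRST of each symbol in turn, carrying on past any symbol whose FIRST contains epsilon; result {epsilon, if, num, print}.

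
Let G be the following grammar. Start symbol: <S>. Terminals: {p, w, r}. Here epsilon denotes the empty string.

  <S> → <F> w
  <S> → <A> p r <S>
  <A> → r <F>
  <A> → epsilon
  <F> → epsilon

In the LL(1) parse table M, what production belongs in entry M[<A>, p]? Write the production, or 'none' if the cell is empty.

<A> → epsilon

FIRST(<A>): from <A>→r <F> we get {r}; from <A>→epsilon we get {epsilon}. So FIRST(<A>) = {epsilon, r}.
FIRST(<F>): from <F>→epsilon we get {epsilon}. So FIRST(<F>) = {epsilon}.
FIRST(<S>): from <S>→<F> w we get {w}; from <S>→<A> p r <S> we get {p, r}. So FIRST(<S>) = {p, r, w}.
FOLLOW(<S>) includes $ since <S> is the start symbol.
FOLLOW(<A>): in <S>→<A> p r <S>, <A> is followed by p r <S> with FIRST {p}. Thus FOLLOW(<A>) = {p}.
For <A> → r <F>: FIRST(r <F>) = {r}, so it goes in M[<A>, t] for t ∈ {r}.
For <A> → epsilon: FIRST(epsilon) = {epsilon}, so it goes in M[<A>, t] for t ∈ {}; since epsilon ∈ FIRST, also for every t ∈ FOLLOW(<A>) = {p}.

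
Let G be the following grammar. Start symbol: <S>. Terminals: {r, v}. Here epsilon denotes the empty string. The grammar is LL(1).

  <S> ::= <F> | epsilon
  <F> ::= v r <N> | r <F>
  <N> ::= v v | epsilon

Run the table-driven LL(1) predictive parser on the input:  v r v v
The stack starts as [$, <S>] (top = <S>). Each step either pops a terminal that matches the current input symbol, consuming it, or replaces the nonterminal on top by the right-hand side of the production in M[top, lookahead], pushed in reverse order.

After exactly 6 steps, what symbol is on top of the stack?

v

step 1: stack=$ <S>  input=v r v v $  — expand <S> ::= <F>
step 2: stack=$ <F>  input=v r v v $  — expand <F> ::= v r <N>
step 3: stack=$ <N> r v  input=v r v v $  — match v
step 4: stack=$ <N> r  input=r v v $  — match r
step 5: stack=$ <N>  input=v v $  — expand <N> ::= v v
step 6: stack=$ v v  input=v v $  — match v
Stack after step 6: $ v (top = v).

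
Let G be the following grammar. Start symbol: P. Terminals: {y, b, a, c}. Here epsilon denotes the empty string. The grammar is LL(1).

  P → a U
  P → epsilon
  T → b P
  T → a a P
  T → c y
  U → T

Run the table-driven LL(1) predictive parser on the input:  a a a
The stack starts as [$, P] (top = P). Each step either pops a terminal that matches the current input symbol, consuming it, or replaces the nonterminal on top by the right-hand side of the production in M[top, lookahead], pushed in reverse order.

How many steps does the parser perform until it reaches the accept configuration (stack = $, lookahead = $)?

     Stack    Input    Action
  1  $ P      a a a $  expand P → a U
  2  $ U a    a a a $  match a
  3  $ U      a a $    expand U → T
  4  $ T      a a $    expand T → a a P
  5  $ P a a  a a $    match a
  6  $ P a    a $      match a
  7  $ P      $        expand P → epsilon
Accept reached after 7 steps.

7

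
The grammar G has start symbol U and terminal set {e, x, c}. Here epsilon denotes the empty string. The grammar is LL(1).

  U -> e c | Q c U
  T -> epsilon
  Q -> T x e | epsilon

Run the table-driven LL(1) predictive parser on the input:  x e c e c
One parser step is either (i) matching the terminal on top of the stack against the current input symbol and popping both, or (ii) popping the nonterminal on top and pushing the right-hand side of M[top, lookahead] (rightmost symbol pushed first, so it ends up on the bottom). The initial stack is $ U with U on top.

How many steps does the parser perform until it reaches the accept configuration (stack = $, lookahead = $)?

     Stack        Input        Action
  1  $ U          x e c e c $  expand U -> Q c U
  2  $ U c Q      x e c e c $  expand Q -> T x e
  3  $ U c e x T  x e c e c $  expand T -> epsilon
  4  $ U c e x    x e c e c $  match x
  5  $ U c e      e c e c $    match e
  6  $ U c        c e c $      match c
  7  $ U          e c $        expand U -> e c
  8  $ c e        e c $        match e
  9  $ c          c $          match c
Accept reached after 9 steps.

9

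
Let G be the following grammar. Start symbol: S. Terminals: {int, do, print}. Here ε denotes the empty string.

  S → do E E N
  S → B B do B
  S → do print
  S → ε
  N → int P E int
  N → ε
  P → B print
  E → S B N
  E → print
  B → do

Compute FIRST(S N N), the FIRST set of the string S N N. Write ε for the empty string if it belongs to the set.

FIRST(N): from N→int P E int we get {int}; from N→ε we get {ε}. So FIRST(N) = {ε, int}.
FIRST(B): from B→do we get {do}. So FIRST(B) = {do}.
FIRST(S): from S→do E E N we get {do}; from S→B B do B we get {do}; from S→do print we get {do}; from S→ε we get {ε}. So FIRST(S) = {ε, do}.
FIRST(P): from P→B print we get {do}. So FIRST(P) = {do}.
FIRST(E): from E→S B N we get {do}; from E→print we get {print}. So FIRST(E) = {do, print}.
FIRST(S N N): take FIRST of each symbol in turn, carrying on past any symbol whose FIRST contains ε; result {ε, do, int}.

{ε, do, int}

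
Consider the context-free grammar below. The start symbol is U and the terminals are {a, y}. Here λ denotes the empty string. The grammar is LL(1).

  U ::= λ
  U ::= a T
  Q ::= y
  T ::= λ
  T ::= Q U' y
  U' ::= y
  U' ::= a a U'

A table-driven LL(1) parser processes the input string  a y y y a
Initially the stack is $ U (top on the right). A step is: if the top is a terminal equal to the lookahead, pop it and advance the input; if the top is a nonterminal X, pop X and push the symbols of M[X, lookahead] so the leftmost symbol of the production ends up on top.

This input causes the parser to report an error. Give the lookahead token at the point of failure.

step 1: stack=$ U  input=a y y y a $  — expand U ::= a T
step 2: stack=$ T a  input=a y y y a $  — match a
step 3: stack=$ T  input=y y y a $  — expand T ::= Q U' y
step 4: stack=$ y U' Q  input=y y y a $  — expand Q ::= y
step 5: stack=$ y U' y  input=y y y a $  — match y
step 6: stack=$ y U'  input=y y a $  — expand U' ::= y
step 7: stack=$ y y  input=y y a $  — match y
step 8: stack=$ y  input=y a $  — match y
step 9: stack=$  input=a $  — error: stack empty but input remains

a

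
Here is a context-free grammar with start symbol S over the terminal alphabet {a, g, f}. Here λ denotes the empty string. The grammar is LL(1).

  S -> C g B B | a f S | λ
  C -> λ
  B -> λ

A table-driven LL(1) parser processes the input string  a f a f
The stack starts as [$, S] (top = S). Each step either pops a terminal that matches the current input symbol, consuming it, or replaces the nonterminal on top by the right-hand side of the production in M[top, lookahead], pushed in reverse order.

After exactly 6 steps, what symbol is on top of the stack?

     Stack    Input      Action
  1  $ S      a f a f $  expand S -> a f S
  2  $ S f a  a f a f $  match a
  3  $ S f    f a f $    match f
  4  $ S      a f $      expand S -> a f S
  5  $ S f a  a f $      match a
  6  $ S f    f $        match f
Stack after step 6: $ S (top = S).

S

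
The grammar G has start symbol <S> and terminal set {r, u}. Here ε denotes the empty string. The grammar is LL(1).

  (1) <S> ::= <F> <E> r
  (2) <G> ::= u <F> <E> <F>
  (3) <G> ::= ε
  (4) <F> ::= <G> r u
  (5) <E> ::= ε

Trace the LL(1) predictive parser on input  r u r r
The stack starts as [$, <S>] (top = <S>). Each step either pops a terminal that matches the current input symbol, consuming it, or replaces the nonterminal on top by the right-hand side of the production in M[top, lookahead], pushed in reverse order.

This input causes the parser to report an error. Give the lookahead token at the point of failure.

r

     Stack            Input      Action
  1  $ <S>            r u r r $  expand <S> ::= <F> <E> r
  2  $ r <E> <F>      r u r r $  expand <F> ::= <G> r u
  3  $ r <E> u r <G>  r u r r $  expand <G> ::= ε
  4  $ r <E> u r      r u r r $  match r
  5  $ r <E> u        u r r $    match u
  6  $ r <E>          r r $      expand <E> ::= ε
  7  $ r              r r $      match r
  8  $                r $        error: stack empty but input remains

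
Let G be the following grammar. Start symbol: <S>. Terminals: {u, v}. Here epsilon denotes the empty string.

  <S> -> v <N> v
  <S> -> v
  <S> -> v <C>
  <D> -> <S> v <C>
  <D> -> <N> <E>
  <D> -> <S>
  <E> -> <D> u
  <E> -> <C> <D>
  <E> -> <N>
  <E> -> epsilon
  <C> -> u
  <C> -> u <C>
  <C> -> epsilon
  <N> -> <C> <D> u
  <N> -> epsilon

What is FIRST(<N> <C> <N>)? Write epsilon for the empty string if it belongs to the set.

{epsilon, u, v}

FIRST(<S>) = {v}
FIRST(<C>) = {epsilon, u}
FIRST(<D>) = {epsilon, u, v}  (via <S> v <C>, <N> <E>, <S>)
FIRST(<N>) = {epsilon, u, v}  (via <C> <D> u)
FIRST(<E>) = {epsilon, u, v}  (via <D> u, <C> <D>, <N>)
FIRST(<N> <C> <N>): take FIRST of each symbol in turn, carrying on past any symbol whose FIRST contains epsilon; result {epsilon, u, v}.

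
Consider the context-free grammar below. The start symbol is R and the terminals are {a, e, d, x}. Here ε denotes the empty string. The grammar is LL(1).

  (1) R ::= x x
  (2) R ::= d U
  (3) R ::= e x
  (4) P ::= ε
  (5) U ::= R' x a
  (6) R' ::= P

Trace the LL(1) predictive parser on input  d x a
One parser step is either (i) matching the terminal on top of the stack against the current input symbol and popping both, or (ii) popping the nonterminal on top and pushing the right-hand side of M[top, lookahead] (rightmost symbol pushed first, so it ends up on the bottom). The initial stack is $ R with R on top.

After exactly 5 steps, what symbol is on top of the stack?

     Stack     Input    Action
  1  $ R       d x a $  expand R ::= d U
  2  $ U d     d x a $  match d
  3  $ U       x a $    expand U ::= R' x a
  4  $ a x R'  x a $    expand R' ::= P
  5  $ a x P   x a $    expand P ::= ε
Stack after step 5: $ a x (top = x).

x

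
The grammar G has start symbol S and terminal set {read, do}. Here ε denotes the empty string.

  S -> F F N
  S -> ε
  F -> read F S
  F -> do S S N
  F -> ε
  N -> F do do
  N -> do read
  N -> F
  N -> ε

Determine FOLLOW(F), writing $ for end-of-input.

{$, do, read}

FIRST(F): from F->read F S we get {read}; from F->do S S N we get {do}; from F->ε we get {ε}. So FIRST(F) = {ε, do, read}.
FIRST(N): from N->F do do we get {do, read}; from N->do read we get {do}; from N->F we get {ε, do, read}; from N->ε we get {ε}. So FIRST(N) = {ε, do, read}.
FIRST(S): from S->F F N we get {ε, do, read}; from S->ε we get {ε}. So FIRST(S) = {ε, do, read}.
FOLLOW(S) includes $ since S is the start symbol.
FOLLOW(S): in F->read F S, the suffix after S is empty, so FOLLOW(S) ⊇ FOLLOW(F) = {$, do, read}; in F->do S S N (occurrence 1), S is followed by S N with FIRST {ε, do, read}; in F->do S S N (occurrence 1), the suffix after S is nullable, so FOLLOW(S) ⊇ FOLLOW(F) = {$, do, read}; in F->do S S N (occurrence 2), S is followed by N with FIRST {ε, do, read}; in F->do S S N (occurrence 2), the suffix after S is nullable, so FOLLOW(S) ⊇ FOLLOW(F) = {$, do, read}. Thus FOLLOW(S) = {$, do, read}.
FOLLOW(F): in S->F F N (occurrence 1), F is followed by F N with FIRST {ε, do, read}; in S->F F N (occurrence 1), the suffix after F is nullable, so FOLLOW(F) ⊇ FOLLOW(S) = {$, do, read}; in S->F F N (occurrence 2), F is followed by N with FIRST {ε, do, read}; in S->F F N (occurrence 2), the suffix after F is nullable, so FOLLOW(F) ⊇ FOLLOW(S) = {$, do, read}; in F->read F S, F is followed by S with FIRST {ε, do, read}; in F->read F S, the suffix after F is nullable (adds nothing new); in N->F do do, F is followed by do do with FIRST {do}; in N->F, the suffix after F is empty, so FOLLOW(F) ⊇ FOLLOW(N) = {$, do, read}. Thus FOLLOW(F) = {$, do, read}.
FOLLOW(N): in S->F F N, the suffix after N is empty, so FOLLOW(N) ⊇ FOLLOW(S) = {$, do, read}; in F->do S S N, the suffix after N is empty, so FOLLOW(N) ⊇ FOLLOW(F) = {$, do, read}. Thus FOLLOW(N) = {$, do, read}.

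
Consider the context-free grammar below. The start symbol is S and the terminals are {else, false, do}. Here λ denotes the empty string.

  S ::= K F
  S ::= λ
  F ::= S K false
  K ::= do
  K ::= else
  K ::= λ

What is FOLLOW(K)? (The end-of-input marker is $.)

{do, else, false}

FIRST(K): from K::=do we get {do}; from K::=else we get {else}; from K::=λ we get {λ}. So FIRST(K) = {λ, do, else}.
FIRST(S): from S::=K F we get {do, else, false}; from S::=λ we get {λ}. So FIRST(S) = {λ, do, else, false}.
FIRST(F): from F::=S K false we get {do, else, false}. So FIRST(F) = {do, else, false}.
FOLLOW(S) includes $ since S is the start symbol.
FOLLOW(S): in F::=S K false, S is followed by K false with FIRST {do, else, false}. Thus FOLLOW(S) = {$, do, else, false}.
FOLLOW(F): in S::=K F, the suffix after F is empty, so FOLLOW(F) ⊇ FOLLOW(S) = {$, do, else, false}. Thus FOLLOW(F) = {$, do, else, false}.
FOLLOW(K): in S::=K F, K is followed by F with FIRST {do, else, false}; in F::=S K false, K is followed by false with FIRST {false}. Thus FOLLOW(K) = {do, else, false}.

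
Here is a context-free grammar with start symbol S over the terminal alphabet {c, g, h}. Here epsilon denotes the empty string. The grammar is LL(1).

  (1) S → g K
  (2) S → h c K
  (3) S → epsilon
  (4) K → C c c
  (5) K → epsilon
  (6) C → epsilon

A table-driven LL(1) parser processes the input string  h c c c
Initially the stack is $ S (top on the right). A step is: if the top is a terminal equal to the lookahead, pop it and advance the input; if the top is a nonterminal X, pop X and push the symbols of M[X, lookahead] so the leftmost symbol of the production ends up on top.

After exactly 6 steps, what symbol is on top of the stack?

c

     Stack    Input      Action
  1  $ S      h c c c $  expand S → h c K
  2  $ K c h  h c c c $  match h
  3  $ K c    c c c $    match c
  4  $ K      c c $      expand K → C c c
  5  $ c c C  c c $      expand C → epsilon
  6  $ c c    c c $      match c
Stack after step 6: $ c (top = c).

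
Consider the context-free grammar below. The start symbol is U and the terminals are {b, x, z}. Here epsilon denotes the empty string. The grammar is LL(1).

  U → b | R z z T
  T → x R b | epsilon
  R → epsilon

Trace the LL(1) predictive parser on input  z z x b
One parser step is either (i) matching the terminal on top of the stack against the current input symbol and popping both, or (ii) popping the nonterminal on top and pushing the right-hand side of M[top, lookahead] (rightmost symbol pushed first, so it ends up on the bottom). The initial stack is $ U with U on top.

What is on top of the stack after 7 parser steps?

b

     Stack      Input      Action
  1  $ U        z z x b $  expand U → R z z T
  2  $ T z z R  z z x b $  expand R → epsilon
  3  $ T z z    z z x b $  match z
  4  $ T z      z x b $    match z
  5  $ T        x b $      expand T → x R b
  6  $ b R x    x b $      match x
  7  $ b R      b $        expand R → epsilon
Stack after step 7: $ b (top = b).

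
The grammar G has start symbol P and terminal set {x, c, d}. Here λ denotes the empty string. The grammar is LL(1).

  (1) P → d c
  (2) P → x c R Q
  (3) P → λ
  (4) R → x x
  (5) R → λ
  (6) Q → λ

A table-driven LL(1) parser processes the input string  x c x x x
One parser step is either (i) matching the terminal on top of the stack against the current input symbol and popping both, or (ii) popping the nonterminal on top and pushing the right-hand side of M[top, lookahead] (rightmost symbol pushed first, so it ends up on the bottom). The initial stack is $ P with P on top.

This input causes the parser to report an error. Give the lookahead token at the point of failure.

x

     Stack      Input        Action
  1  $ P        x c x x x $  expand P → x c R Q
  2  $ Q R c x  x c x x x $  match x
  3  $ Q R c    c x x x $    match c
  4  $ Q R      x x x $      expand R → x x
  5  $ Q x x    x x x $      match x
  6  $ Q x      x x $        match x
  7  $ Q        x $          error: M[Q, x] is empty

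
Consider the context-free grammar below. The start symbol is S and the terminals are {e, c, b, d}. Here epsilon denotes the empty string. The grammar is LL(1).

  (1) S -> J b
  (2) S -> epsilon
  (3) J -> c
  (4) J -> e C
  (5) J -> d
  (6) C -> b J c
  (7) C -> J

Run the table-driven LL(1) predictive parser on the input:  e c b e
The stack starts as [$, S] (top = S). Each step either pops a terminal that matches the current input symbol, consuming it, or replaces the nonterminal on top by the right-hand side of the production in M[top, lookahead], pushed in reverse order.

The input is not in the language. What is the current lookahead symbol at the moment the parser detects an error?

step 1: stack=$ S  input=e c b e $  — expand S -> J b
step 2: stack=$ b J  input=e c b e $  — expand J -> e C
step 3: stack=$ b C e  input=e c b e $  — match e
step 4: stack=$ b C  input=c b e $  — expand C -> J
step 5: stack=$ b J  input=c b e $  — expand J -> c
step 6: stack=$ b c  input=c b e $  — match c
step 7: stack=$ b  input=b e $  — match b
step 8: stack=$  input=e $  — error: stack empty but input remains

e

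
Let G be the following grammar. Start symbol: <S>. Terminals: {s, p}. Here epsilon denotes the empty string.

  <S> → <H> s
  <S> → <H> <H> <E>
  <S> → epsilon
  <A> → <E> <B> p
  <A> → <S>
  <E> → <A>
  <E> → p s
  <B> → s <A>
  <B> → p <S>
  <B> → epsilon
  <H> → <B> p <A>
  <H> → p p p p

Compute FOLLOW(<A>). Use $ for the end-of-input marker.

FIRST(<B>): from <B>→s <A> we get {s}; from <B>→p <S> we get {p}; from <B>→epsilon we get {epsilon}. So FIRST(<B>) = {epsilon, p, s}.
FIRST(<H>): from <H>→<B> p <A> we get {p, s}; from <H>→p p p p we get {p}. So FIRST(<H>) = {p, s}.
FIRST(<S>): from <S>→<H> s we get {p, s}; from <S>→<H> <H> <E> we get {p, s}; from <S>→epsilon we get {epsilon}. So FIRST(<S>) = {epsilon, p, s}.
FIRST(<A>): from <A>→<E> <B> p we get {p, s}; from <A>→<S> we get {epsilon, p, s}. So FIRST(<A>) = {epsilon, p, s}.
FIRST(<E>): from <E>→<A> we get {epsilon, p, s}; from <E>→p s we get {p}. So FIRST(<E>) = {epsilon, p, s}.
FOLLOW(<S>) includes $ since <S> is the start symbol.
FOLLOW(<B>): in <A>→<E> <B> p, <B> is followed by p with FIRST {p}; in <H>→<B> p <A>, <B> is followed by p <A> with FIRST {p}. Thus FOLLOW(<B>) = {p}.
FOLLOW(<S>): in <A>→<S>, the suffix after <S> is empty, so FOLLOW(<S>) ⊇ FOLLOW(<A>) = {$, p, s}; in <B>→p <S>, the suffix after <S> is empty, so FOLLOW(<S>) ⊇ FOLLOW(<B>) = {p}. Thus FOLLOW(<S>) = {$, p, s}.
FOLLOW(<E>): in <S>→<H> <H> <E>, the suffix after <E> is empty, so FOLLOW(<E>) ⊇ FOLLOW(<S>) = {$, p, s}; in <A>→<E> <B> p, <E> is followed by <B> p with FIRST {p, s}. Thus FOLLOW(<E>) = {$, p, s}.
FOLLOW(<H>): in <S>→<H> s, <H> is followed by s with FIRST {s}; in <S>→<H> <H> <E> (occurrence 1), <H> is followed by <H> <E> with FIRST {p, s}; in <S>→<H> <H> <E> (occurrence 2), <H> is followed by <E> with FIRST {epsilon, p, s}; in <S>→<H> <H> <E> (occurrence 2), the suffix after <H> is nullable, so FOLLOW(<H>) ⊇ FOLLOW(<S>) = {$, p, s}. Thus FOLLOW(<H>) = {$, p, s}.
FOLLOW(<A>): in <E>→<A>, the suffix after <A> is empty, so FOLLOW(<A>) ⊇ FOLLOW(<E>) = {$, p, s}; in <B>→s <A>, the suffix after <A> is empty, so FOLLOW(<A>) ⊇ FOLLOW(<B>) = {p}; in <H>→<B> p <A>, the suffix after <A> is empty, so FOLLOW(<A>) ⊇ FOLLOW(<H>) = {$, p, s}. Thus FOLLOW(<A>) = {$, p, s}.

{$, p, s}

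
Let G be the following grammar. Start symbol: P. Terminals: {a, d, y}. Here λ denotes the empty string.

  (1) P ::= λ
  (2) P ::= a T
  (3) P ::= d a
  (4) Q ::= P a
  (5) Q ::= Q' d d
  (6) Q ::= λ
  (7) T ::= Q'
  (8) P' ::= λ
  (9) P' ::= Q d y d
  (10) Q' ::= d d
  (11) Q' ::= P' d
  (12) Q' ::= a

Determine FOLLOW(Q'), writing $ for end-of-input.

FIRST(P): from P::=λ we get {λ}; from P::=a T we get {a}; from P::=d a we get {d}. So FIRST(P) = {λ, a, d}.
FIRST(Q): from Q::=P a we get {a, d}; from Q::=Q' d d we get {a, d}; from Q::=λ we get {λ}. So FIRST(Q) = {λ, a, d}.
FIRST(P'): from P'::=λ we get {λ}; from P'::=Q d y d we get {a, d}. So FIRST(P') = {λ, a, d}.
FIRST(Q'): from Q'::=d d we get {d}; from Q'::=P' d we get {a, d}; from Q'::=a we get {a}. So FIRST(Q') = {a, d}.
FIRST(T): from T::=Q' we get {a, d}. So FIRST(T) = {a, d}.
FOLLOW(P) includes $ since P is the start symbol.
FOLLOW(P): in Q::=P a, P is followed by a with FIRST {a}. Thus FOLLOW(P) = {$, a}.
FOLLOW(Q): in P'::=Q d y d, Q is followed by d y d with FIRST {d}. Thus FOLLOW(Q) = {d}.
FOLLOW(T): in P::=a T, the suffix after T is empty, so FOLLOW(T) ⊇ FOLLOW(P) = {$, a}. Thus FOLLOW(T) = {$, a}.
FOLLOW(P'): in Q'::=P' d, P' is followed by d with FIRST {d}. Thus FOLLOW(P') = {d}.
FOLLOW(Q'): in Q::=Q' d d, Q' is followed by d d with FIRST {d}; in T::=Q', the suffix after Q' is empty, so FOLLOW(Q') ⊇ FOLLOW(T) = {$, a}. Thus FOLLOW(Q') = {$, a, d}.

{$, a, d}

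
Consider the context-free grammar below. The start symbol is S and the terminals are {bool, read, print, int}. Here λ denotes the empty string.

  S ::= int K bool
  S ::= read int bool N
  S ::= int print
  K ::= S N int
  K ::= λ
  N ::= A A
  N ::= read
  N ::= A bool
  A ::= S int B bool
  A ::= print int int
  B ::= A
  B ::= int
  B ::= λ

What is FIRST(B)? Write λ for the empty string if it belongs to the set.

{λ, int, print, read}

FIRST(S) = {int, read}
FIRST(K) = {λ, int, read}  (via S N int)
FIRST(A) = {int, print, read}  (via S int B bool)
FIRST(N) = {int, print, read}  (via A A, A bool)
FIRST(B) = {λ, int, print, read}  (via A)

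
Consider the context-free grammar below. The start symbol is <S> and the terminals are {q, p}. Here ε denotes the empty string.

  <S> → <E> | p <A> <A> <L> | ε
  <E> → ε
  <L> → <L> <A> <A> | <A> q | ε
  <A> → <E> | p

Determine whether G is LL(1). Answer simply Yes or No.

No

FIRST(<S>) = {ε, p}
FIRST(<E>) = {ε}
FIRST(<L>) = {ε, p, q}
FIRST(<A>) = {ε, p}
FOLLOW(<S>) = {$}
FOLLOW(<E>) = {$, p, q}
FOLLOW(<L>) = {$, p}
FOLLOW(<A>) = {$, p, q}
Cell M[<A>, p] receives both <A> → <E> and <A> → p — the grammar is not LL(1).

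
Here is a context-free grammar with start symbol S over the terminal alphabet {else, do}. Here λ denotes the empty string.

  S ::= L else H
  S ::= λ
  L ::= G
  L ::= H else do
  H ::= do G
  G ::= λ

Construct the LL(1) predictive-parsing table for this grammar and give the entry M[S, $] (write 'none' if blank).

FIRST(H): from H::=do G we get {do}. So FIRST(H) = {do}.
FIRST(G): from G::=λ we get {λ}. So FIRST(G) = {λ}.
FIRST(L): from L::=G we get {λ}; from L::=H else do we get {do}. So FIRST(L) = {λ, do}.
FIRST(S): from S::=L else H we get {do, else}; from S::=λ we get {λ}. So FIRST(S) = {λ, do, else}.
FOLLOW(S) includes $ since S is the start symbol.
FOLLOW(S): S appears on no right-hand side. Thus FOLLOW(S) = {$}.
For S ::= L else H: FIRST(L else H) = {do, else}, so it goes in M[S, t] for t ∈ {do, else}.
For S ::= λ: FIRST(λ) = {λ}, so it goes in M[S, t] for t ∈ {}; since λ ∈ FIRST, also for every t ∈ FOLLOW(S) = {$}.

S ::= λ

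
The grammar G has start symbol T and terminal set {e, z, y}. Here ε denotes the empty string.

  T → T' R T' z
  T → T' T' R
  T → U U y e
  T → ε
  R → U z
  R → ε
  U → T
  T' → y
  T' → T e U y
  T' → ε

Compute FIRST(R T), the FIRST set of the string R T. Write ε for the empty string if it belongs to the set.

{ε, e, y, z}

FIRST(T) = {ε, e, y, z}  (via T' R T' z, T' T' R, U U y e)
FIRST(U) = {ε, e, y, z}  (via T)
FIRST(T') = {ε, e, y, z}  (via T e U y)
FIRST(R) = {ε, e, y, z}  (via U z)
FIRST(R T): take FIRST of each symbol in turn, carrying on past any symbol whose FIRST contains ε; result {ε, e, y, z}.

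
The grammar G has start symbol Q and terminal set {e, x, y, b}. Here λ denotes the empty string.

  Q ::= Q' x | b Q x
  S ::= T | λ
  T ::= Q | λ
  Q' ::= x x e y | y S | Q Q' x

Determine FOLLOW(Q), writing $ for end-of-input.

{$, b, x, y}

FIRST(Q): from Q::=Q' x we get {b, x, y}; from Q::=b Q x we get {b}. So FIRST(Q) = {b, x, y}.
FIRST(T): from T::=Q we get {b, x, y}; from T::=λ we get {λ}. So FIRST(T) = {λ, b, x, y}.
FIRST(Q'): from Q'::=x x e y we get {x}; from Q'::=y S we get {y}; from Q'::=Q Q' x we get {b, x, y}. So FIRST(Q') = {b, x, y}.
FIRST(S): from S::=T we get {λ, b, x, y}; from S::=λ we get {λ}. So FIRST(S) = {λ, b, x, y}.
FOLLOW(Q) includes $ since Q is the start symbol.
FOLLOW(Q'): in Q::=Q' x, Q' is followed by x with FIRST {x}; in Q'::=Q Q' x, Q' is followed by x with FIRST {x}. Thus FOLLOW(Q') = {x}.
FOLLOW(S): in Q'::=y S, the suffix after S is empty, so FOLLOW(S) ⊇ FOLLOW(Q') = {x}. Thus FOLLOW(S) = {x}.
FOLLOW(T): in S::=T, the suffix after T is empty, so FOLLOW(T) ⊇ FOLLOW(S) = {x}. Thus FOLLOW(T) = {x}.
FOLLOW(Q): in Q::=b Q x, Q is followed by x with FIRST {x}; in T::=Q, the suffix after Q is empty, so FOLLOW(Q) ⊇ FOLLOW(T) = {x}; in Q'::=Q Q' x, Q is followed by Q' x with FIRST {b, x, y}. Thus FOLLOW(Q) = {$, b, x, y}.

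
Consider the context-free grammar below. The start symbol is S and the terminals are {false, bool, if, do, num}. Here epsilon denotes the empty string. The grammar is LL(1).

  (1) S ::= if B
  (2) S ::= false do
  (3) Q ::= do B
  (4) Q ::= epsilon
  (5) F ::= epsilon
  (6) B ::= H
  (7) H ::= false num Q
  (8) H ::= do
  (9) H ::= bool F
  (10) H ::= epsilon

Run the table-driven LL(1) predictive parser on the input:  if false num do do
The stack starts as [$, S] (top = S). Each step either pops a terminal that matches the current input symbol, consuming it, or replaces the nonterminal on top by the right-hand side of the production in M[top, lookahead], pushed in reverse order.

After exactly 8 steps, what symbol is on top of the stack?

B

step 1: stack=$ S  input=if false num do do $  — expand S ::= if B
step 2: stack=$ B if  input=if false num do do $  — match if
step 3: stack=$ B  input=false num do do $  — expand B ::= H
step 4: stack=$ H  input=false num do do $  — expand H ::= false num Q
step 5: stack=$ Q num false  input=false num do do $  — match false
step 6: stack=$ Q num  input=num do do $  — match num
step 7: stack=$ Q  input=do do $  — expand Q ::= do B
step 8: stack=$ B do  input=do do $  — match do
Stack after step 8: $ B (top = B).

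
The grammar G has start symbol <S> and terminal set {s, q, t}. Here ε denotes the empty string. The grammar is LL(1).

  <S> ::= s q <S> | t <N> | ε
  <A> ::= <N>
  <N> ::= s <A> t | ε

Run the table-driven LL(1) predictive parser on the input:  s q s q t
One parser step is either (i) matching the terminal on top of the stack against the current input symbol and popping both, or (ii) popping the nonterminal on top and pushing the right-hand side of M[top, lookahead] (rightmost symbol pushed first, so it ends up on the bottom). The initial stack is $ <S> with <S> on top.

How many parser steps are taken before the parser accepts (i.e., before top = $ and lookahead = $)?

step 1: stack=$ <S>  input=s q s q t $  — expand <S> ::= s q <S>
step 2: stack=$ <S> q s  input=s q s q t $  — match s
step 3: stack=$ <S> q  input=q s q t $  — match q
step 4: stack=$ <S>  input=s q t $  — expand <S> ::= s q <S>
step 5: stack=$ <S> q s  input=s q t $  — match s
step 6: stack=$ <S> q  input=q t $  — match q
step 7: stack=$ <S>  input=t $  — expand <S> ::= t <N>
step 8: stack=$ <N> t  input=t $  — match t
step 9: stack=$ <N>  input=$  — expand <N> ::= ε
Accept reached after 9 steps.

9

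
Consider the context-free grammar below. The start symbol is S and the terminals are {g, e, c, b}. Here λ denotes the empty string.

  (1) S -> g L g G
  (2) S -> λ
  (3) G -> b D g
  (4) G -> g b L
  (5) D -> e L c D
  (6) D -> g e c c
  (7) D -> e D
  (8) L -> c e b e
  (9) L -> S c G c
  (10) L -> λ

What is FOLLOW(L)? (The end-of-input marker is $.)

FIRST(S): from S->g L g G we get {g}; from S->λ we get {λ}. So FIRST(S) = {λ, g}.
FIRST(G): from G->b D g we get {b}; from G->g b L we get {g}. So FIRST(G) = {b, g}.
FIRST(D): from D->e L c D we get {e}; from D->g e c c we get {g}; from D->e D we get {e}. So FIRST(D) = {e, g}.
FIRST(L): from L->c e b e we get {c}; from L->S c G c we get {c, g}; from L->λ we get {λ}. So FIRST(L) = {λ, c, g}.
FOLLOW(S) includes $ since S is the start symbol.
FOLLOW(S): in L->S c G c, S is followed by c G c with FIRST {c}. Thus FOLLOW(S) = {$, c}.
FOLLOW(G): in S->g L g G, the suffix after G is empty, so FOLLOW(G) ⊇ FOLLOW(S) = {$, c}; in L->S c G c, G is followed by c with FIRST {c}. Thus FOLLOW(G) = {$, c}.
FOLLOW(D): in G->b D g, D is followed by g with FIRST {g}; in D->e L c D, the suffix after D is empty (adds nothing new); in D->e D, the suffix after D is empty (adds nothing new). Thus FOLLOW(D) = {g}.
FOLLOW(L): in S->g L g G, L is followed by g G with FIRST {g}; in G->g b L, the suffix after L is empty, so FOLLOW(L) ⊇ FOLLOW(G) = {$, c}; in D->e L c D, L is followed by c D with FIRST {c}. Thus FOLLOW(L) = {$, c, g}.

{$, c, g}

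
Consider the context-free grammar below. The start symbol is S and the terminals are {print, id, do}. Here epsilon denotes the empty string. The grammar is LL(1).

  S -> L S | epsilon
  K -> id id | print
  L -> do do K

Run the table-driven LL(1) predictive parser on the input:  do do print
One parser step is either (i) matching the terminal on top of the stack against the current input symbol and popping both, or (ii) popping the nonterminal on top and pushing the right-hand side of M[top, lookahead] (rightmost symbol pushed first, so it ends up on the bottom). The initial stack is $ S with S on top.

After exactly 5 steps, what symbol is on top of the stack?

print

     Stack        Input          Action
  1  $ S          do do print $  expand S -> L S
  2  $ S L        do do print $  expand L -> do do K
  3  $ S K do do  do do print $  match do
  4  $ S K do     do print $     match do
  5  $ S K        print $        expand K -> print
Stack after step 5: $ S print (top = print).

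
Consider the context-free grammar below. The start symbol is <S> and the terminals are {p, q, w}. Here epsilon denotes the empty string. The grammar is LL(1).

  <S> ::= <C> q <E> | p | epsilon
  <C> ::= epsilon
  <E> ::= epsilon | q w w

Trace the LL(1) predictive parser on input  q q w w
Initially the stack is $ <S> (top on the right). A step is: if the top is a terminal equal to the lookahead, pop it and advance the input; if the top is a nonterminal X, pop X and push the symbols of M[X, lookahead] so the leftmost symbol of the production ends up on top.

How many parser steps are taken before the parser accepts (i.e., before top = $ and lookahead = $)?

step 1: stack=$ <S>  input=q q w w $  — expand <S> ::= <C> q <E>
step 2: stack=$ <E> q <C>  input=q q w w $  — expand <C> ::= epsilon
step 3: stack=$ <E> q  input=q q w w $  — match q
step 4: stack=$ <E>  input=q w w $  — expand <E> ::= q w w
step 5: stack=$ w w q  input=q w w $  — match q
step 6: stack=$ w w  input=w w $  — match w
step 7: stack=$ w  input=w $  — match w
Accept reached after 7 steps.

7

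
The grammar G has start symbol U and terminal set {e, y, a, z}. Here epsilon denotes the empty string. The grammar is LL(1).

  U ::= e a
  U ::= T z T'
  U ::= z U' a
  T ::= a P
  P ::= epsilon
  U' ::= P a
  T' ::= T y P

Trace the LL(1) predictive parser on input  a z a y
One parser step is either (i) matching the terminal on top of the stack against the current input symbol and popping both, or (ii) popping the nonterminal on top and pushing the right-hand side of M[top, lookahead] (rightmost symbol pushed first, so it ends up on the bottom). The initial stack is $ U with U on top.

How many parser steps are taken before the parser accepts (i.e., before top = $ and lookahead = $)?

11

      Stack       Input      Action
   1  $ U         a z a y $  expand U ::= T z T'
   2  $ T' z T    a z a y $  expand T ::= a P
   3  $ T' z P a  a z a y $  match a
   4  $ T' z P    z a y $    expand P ::= epsilon
   5  $ T' z      z a y $    match z
   6  $ T'        a y $      expand T' ::= T y P
   7  $ P y T     a y $      expand T ::= a P
   8  $ P y P a   a y $      match a
   9  $ P y P     y $        expand P ::= epsilon
  10  $ P y       y $        match y
  11  $ P         $          expand P ::= epsilon
Accept reached after 11 steps.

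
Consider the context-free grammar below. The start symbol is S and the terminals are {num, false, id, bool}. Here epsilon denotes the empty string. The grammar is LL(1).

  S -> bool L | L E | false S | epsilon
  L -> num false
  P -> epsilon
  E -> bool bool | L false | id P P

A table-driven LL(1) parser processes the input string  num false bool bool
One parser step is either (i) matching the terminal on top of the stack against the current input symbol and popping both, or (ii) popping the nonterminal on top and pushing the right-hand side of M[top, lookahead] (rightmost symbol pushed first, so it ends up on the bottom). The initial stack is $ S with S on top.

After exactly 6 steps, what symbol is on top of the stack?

     Stack          Input                  Action
  1  $ S            num false bool bool $  expand S -> L E
  2  $ E L          num false bool bool $  expand L -> num false
  3  $ E false num  num false bool bool $  match num
  4  $ E false      false bool bool $      match false
  5  $ E            bool bool $            expand E -> bool bool
  6  $ bool bool    bool bool $            match bool
Stack after step 6: $ bool (top = bool).

bool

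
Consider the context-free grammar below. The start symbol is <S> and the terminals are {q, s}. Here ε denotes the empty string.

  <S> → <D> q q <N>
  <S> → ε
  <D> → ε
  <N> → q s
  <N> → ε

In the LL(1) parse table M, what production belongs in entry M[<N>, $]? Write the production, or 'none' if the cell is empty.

<N> → ε

FIRST(<D>) = {ε}
FIRST(<N>) = {ε, q}
FIRST(<S>) = {ε, q}  (via <D> q q <N>)
FOLLOW(<S>) includes $ since <S> is the start symbol.
FOLLOW(<S>): <S> appears on no right-hand side. Thus FOLLOW(<S>) = {$}.
FOLLOW(<N>): in <S>→<D> q q <N>, the suffix after <N> is empty, so FOLLOW(<N>) ⊇ FOLLOW(<S>) = {$}. Thus FOLLOW(<N>) = {$}.
For <N> → q s: FIRST(q s) = {q}, so it goes in M[<N>, t] for t ∈ {q}.
For <N> → ε: FIRST(ε) = {ε}, so it goes in M[<N>, t] for t ∈ {}; since ε ∈ FIRST, also for every t ∈ FOLLOW(<N>) = {$}.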